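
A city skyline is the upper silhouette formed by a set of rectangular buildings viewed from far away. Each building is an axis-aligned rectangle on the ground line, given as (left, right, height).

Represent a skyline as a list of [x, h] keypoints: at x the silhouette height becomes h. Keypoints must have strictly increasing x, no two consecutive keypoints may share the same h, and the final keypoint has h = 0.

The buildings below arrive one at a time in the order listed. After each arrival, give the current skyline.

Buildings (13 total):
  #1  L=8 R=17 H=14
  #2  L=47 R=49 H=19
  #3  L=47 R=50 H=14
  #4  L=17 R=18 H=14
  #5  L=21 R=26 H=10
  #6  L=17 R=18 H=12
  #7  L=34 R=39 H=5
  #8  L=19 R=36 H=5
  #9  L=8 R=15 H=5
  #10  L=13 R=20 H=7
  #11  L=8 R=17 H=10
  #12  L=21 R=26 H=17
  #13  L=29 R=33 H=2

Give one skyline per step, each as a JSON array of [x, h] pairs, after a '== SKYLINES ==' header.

== SKYLINES ==
[[8,14],[17,0]]
[[8,14],[17,0],[47,19],[49,0]]
[[8,14],[17,0],[47,19],[49,14],[50,0]]
[[8,14],[18,0],[47,19],[49,14],[50,0]]
[[8,14],[18,0],[21,10],[26,0],[47,19],[49,14],[50,0]]
[[8,14],[18,0],[21,10],[26,0],[47,19],[49,14],[50,0]]
[[8,14],[18,0],[21,10],[26,0],[34,5],[39,0],[47,19],[49,14],[50,0]]
[[8,14],[18,0],[19,5],[21,10],[26,5],[39,0],[47,19],[49,14],[50,0]]
[[8,14],[18,0],[19,5],[21,10],[26,5],[39,0],[47,19],[49,14],[50,0]]
[[8,14],[18,7],[20,5],[21,10],[26,5],[39,0],[47,19],[49,14],[50,0]]
[[8,14],[18,7],[20,5],[21,10],[26,5],[39,0],[47,19],[49,14],[50,0]]
[[8,14],[18,7],[20,5],[21,17],[26,5],[39,0],[47,19],[49,14],[50,0]]
[[8,14],[18,7],[20,5],[21,17],[26,5],[39,0],[47,19],[49,14],[50,0]]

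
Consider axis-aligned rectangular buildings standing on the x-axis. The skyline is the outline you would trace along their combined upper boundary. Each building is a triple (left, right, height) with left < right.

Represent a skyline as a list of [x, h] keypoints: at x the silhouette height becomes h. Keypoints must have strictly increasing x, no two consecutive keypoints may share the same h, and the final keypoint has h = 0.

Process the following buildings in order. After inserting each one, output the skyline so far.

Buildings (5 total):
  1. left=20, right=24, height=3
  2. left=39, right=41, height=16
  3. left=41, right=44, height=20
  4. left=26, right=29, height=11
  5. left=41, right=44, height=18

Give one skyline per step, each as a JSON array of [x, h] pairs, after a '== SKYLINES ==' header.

== SKYLINES ==
[[20,3],[24,0]]
[[20,3],[24,0],[39,16],[41,0]]
[[20,3],[24,0],[39,16],[41,20],[44,0]]
[[20,3],[24,0],[26,11],[29,0],[39,16],[41,20],[44,0]]
[[20,3],[24,0],[26,11],[29,0],[39,16],[41,20],[44,0]]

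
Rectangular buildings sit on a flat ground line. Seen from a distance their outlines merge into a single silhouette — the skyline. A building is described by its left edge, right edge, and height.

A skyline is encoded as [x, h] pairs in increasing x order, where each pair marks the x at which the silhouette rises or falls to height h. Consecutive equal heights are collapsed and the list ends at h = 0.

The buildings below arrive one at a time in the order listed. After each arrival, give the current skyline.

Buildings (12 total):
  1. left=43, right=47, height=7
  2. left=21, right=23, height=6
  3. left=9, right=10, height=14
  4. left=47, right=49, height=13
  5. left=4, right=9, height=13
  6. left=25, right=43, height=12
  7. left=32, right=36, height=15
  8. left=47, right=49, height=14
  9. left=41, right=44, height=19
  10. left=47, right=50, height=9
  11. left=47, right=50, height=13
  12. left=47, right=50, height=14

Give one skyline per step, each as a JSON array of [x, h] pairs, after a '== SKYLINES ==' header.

== SKYLINES ==
[[43,7],[47,0]]
[[21,6],[23,0],[43,7],[47,0]]
[[9,14],[10,0],[21,6],[23,0],[43,7],[47,0]]
[[9,14],[10,0],[21,6],[23,0],[43,7],[47,13],[49,0]]
[[4,13],[9,14],[10,0],[21,6],[23,0],[43,7],[47,13],[49,0]]
[[4,13],[9,14],[10,0],[21,6],[23,0],[25,12],[43,7],[47,13],[49,0]]
[[4,13],[9,14],[10,0],[21,6],[23,0],[25,12],[32,15],[36,12],[43,7],[47,13],[49,0]]
[[4,13],[9,14],[10,0],[21,6],[23,0],[25,12],[32,15],[36,12],[43,7],[47,14],[49,0]]
[[4,13],[9,14],[10,0],[21,6],[23,0],[25,12],[32,15],[36,12],[41,19],[44,7],[47,14],[49,0]]
[[4,13],[9,14],[10,0],[21,6],[23,0],[25,12],[32,15],[36,12],[41,19],[44,7],[47,14],[49,9],[50,0]]
[[4,13],[9,14],[10,0],[21,6],[23,0],[25,12],[32,15],[36,12],[41,19],[44,7],[47,14],[49,13],[50,0]]
[[4,13],[9,14],[10,0],[21,6],[23,0],[25,12],[32,15],[36,12],[41,19],[44,7],[47,14],[50,0]]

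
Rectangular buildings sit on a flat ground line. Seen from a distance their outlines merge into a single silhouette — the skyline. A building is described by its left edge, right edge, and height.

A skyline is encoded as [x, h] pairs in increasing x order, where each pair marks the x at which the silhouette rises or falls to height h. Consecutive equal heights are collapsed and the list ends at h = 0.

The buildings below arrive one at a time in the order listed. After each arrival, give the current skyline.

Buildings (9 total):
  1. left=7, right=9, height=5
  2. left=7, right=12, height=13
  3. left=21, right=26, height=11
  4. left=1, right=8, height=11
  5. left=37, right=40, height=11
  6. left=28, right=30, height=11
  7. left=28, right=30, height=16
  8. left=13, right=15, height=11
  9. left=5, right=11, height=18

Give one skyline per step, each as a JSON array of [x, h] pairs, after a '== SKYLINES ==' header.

== SKYLINES ==
[[7,5],[9,0]]
[[7,13],[12,0]]
[[7,13],[12,0],[21,11],[26,0]]
[[1,11],[7,13],[12,0],[21,11],[26,0]]
[[1,11],[7,13],[12,0],[21,11],[26,0],[37,11],[40,0]]
[[1,11],[7,13],[12,0],[21,11],[26,0],[28,11],[30,0],[37,11],[40,0]]
[[1,11],[7,13],[12,0],[21,11],[26,0],[28,16],[30,0],[37,11],[40,0]]
[[1,11],[7,13],[12,0],[13,11],[15,0],[21,11],[26,0],[28,16],[30,0],[37,11],[40,0]]
[[1,11],[5,18],[11,13],[12,0],[13,11],[15,0],[21,11],[26,0],[28,16],[30,0],[37,11],[40,0]]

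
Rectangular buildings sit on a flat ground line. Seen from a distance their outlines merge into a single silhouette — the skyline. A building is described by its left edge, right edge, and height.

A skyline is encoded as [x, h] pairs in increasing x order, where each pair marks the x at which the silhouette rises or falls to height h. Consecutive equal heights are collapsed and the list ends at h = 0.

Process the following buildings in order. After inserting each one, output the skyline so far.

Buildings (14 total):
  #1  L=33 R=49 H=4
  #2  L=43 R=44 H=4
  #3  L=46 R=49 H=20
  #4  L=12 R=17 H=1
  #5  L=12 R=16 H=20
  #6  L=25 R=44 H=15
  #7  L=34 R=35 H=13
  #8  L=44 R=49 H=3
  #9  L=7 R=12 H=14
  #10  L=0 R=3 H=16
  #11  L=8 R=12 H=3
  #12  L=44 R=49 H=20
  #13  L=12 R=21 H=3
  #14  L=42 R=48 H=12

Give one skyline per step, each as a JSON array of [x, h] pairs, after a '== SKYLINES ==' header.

== SKYLINES ==
[[33,4],[49,0]]
[[33,4],[49,0]]
[[33,4],[46,20],[49,0]]
[[12,1],[17,0],[33,4],[46,20],[49,0]]
[[12,20],[16,1],[17,0],[33,4],[46,20],[49,0]]
[[12,20],[16,1],[17,0],[25,15],[44,4],[46,20],[49,0]]
[[12,20],[16,1],[17,0],[25,15],[44,4],[46,20],[49,0]]
[[12,20],[16,1],[17,0],[25,15],[44,4],[46,20],[49,0]]
[[7,14],[12,20],[16,1],[17,0],[25,15],[44,4],[46,20],[49,0]]
[[0,16],[3,0],[7,14],[12,20],[16,1],[17,0],[25,15],[44,4],[46,20],[49,0]]
[[0,16],[3,0],[7,14],[12,20],[16,1],[17,0],[25,15],[44,4],[46,20],[49,0]]
[[0,16],[3,0],[7,14],[12,20],[16,1],[17,0],[25,15],[44,20],[49,0]]
[[0,16],[3,0],[7,14],[12,20],[16,3],[21,0],[25,15],[44,20],[49,0]]
[[0,16],[3,0],[7,14],[12,20],[16,3],[21,0],[25,15],[44,20],[49,0]]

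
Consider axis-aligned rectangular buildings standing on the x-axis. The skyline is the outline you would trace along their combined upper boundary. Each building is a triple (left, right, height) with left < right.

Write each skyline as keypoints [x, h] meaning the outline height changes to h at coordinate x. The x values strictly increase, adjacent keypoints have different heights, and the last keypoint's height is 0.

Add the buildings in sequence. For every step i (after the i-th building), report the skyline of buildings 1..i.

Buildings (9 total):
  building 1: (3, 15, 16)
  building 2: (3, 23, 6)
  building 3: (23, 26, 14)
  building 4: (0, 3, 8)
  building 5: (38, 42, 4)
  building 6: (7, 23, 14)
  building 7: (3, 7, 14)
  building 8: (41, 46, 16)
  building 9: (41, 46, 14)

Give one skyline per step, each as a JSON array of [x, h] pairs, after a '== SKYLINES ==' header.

== SKYLINES ==
[[3,16],[15,0]]
[[3,16],[15,6],[23,0]]
[[3,16],[15,6],[23,14],[26,0]]
[[0,8],[3,16],[15,6],[23,14],[26,0]]
[[0,8],[3,16],[15,6],[23,14],[26,0],[38,4],[42,0]]
[[0,8],[3,16],[15,14],[26,0],[38,4],[42,0]]
[[0,8],[3,16],[15,14],[26,0],[38,4],[42,0]]
[[0,8],[3,16],[15,14],[26,0],[38,4],[41,16],[46,0]]
[[0,8],[3,16],[15,14],[26,0],[38,4],[41,16],[46,0]]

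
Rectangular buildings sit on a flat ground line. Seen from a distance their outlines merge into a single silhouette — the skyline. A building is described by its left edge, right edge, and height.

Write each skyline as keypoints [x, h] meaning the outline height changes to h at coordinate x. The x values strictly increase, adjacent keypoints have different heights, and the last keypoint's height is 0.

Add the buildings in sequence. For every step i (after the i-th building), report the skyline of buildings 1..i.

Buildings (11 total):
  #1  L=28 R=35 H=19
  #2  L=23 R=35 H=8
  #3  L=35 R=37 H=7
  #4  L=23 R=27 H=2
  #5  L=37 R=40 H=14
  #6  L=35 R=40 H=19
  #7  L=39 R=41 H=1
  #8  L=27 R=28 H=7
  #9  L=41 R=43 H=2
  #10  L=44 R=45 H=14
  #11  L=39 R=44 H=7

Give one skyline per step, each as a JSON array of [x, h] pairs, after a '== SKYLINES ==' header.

== SKYLINES ==
[[28,19],[35,0]]
[[23,8],[28,19],[35,0]]
[[23,8],[28,19],[35,7],[37,0]]
[[23,8],[28,19],[35,7],[37,0]]
[[23,8],[28,19],[35,7],[37,14],[40,0]]
[[23,8],[28,19],[40,0]]
[[23,8],[28,19],[40,1],[41,0]]
[[23,8],[28,19],[40,1],[41,0]]
[[23,8],[28,19],[40,1],[41,2],[43,0]]
[[23,8],[28,19],[40,1],[41,2],[43,0],[44,14],[45,0]]
[[23,8],[28,19],[40,7],[44,14],[45,0]]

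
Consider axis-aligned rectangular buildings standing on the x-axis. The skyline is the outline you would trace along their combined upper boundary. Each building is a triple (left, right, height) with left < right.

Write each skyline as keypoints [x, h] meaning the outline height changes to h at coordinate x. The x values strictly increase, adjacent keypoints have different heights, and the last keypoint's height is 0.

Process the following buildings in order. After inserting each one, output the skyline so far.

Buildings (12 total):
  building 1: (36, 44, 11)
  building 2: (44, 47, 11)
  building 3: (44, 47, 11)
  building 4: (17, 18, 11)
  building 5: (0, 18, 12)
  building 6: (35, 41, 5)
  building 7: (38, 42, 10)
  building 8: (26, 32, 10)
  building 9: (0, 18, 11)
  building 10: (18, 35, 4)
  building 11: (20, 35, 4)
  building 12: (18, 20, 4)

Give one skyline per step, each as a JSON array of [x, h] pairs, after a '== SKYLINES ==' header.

== SKYLINES ==
[[36,11],[44,0]]
[[36,11],[47,0]]
[[36,11],[47,0]]
[[17,11],[18,0],[36,11],[47,0]]
[[0,12],[18,0],[36,11],[47,0]]
[[0,12],[18,0],[35,5],[36,11],[47,0]]
[[0,12],[18,0],[35,5],[36,11],[47,0]]
[[0,12],[18,0],[26,10],[32,0],[35,5],[36,11],[47,0]]
[[0,12],[18,0],[26,10],[32,0],[35,5],[36,11],[47,0]]
[[0,12],[18,4],[26,10],[32,4],[35,5],[36,11],[47,0]]
[[0,12],[18,4],[26,10],[32,4],[35,5],[36,11],[47,0]]
[[0,12],[18,4],[26,10],[32,4],[35,5],[36,11],[47,0]]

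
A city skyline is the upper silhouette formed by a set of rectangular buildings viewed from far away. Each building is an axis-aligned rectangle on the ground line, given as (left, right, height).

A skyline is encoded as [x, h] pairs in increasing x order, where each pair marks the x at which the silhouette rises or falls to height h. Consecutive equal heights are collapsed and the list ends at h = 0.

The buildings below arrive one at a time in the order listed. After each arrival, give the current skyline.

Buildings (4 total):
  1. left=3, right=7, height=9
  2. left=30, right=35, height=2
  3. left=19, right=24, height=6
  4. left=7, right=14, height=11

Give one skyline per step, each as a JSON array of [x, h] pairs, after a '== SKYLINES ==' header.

== SKYLINES ==
[[3,9],[7,0]]
[[3,9],[7,0],[30,2],[35,0]]
[[3,9],[7,0],[19,6],[24,0],[30,2],[35,0]]
[[3,9],[7,11],[14,0],[19,6],[24,0],[30,2],[35,0]]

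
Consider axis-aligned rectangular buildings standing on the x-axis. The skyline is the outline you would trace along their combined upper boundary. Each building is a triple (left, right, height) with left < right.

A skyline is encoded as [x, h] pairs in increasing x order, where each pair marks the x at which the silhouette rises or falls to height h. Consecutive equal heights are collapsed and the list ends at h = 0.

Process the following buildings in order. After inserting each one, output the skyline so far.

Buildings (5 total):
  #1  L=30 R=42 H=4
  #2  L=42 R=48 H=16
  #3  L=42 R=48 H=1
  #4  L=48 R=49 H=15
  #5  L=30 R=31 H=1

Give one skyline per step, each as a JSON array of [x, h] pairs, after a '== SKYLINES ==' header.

== SKYLINES ==
[[30,4],[42,0]]
[[30,4],[42,16],[48,0]]
[[30,4],[42,16],[48,0]]
[[30,4],[42,16],[48,15],[49,0]]
[[30,4],[42,16],[48,15],[49,0]]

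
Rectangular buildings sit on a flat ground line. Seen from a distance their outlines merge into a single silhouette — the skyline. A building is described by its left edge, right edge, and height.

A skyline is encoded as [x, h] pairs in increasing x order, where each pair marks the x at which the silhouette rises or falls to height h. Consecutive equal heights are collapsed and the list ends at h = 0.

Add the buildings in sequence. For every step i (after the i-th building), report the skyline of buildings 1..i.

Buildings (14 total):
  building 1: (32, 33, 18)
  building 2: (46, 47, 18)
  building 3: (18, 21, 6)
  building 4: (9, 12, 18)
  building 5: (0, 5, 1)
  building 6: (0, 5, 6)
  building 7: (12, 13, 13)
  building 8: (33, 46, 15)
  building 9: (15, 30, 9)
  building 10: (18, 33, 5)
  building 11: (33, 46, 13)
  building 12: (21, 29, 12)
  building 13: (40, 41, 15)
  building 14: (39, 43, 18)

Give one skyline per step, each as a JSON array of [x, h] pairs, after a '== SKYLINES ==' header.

== SKYLINES ==
[[32,18],[33,0]]
[[32,18],[33,0],[46,18],[47,0]]
[[18,6],[21,0],[32,18],[33,0],[46,18],[47,0]]
[[9,18],[12,0],[18,6],[21,0],[32,18],[33,0],[46,18],[47,0]]
[[0,1],[5,0],[9,18],[12,0],[18,6],[21,0],[32,18],[33,0],[46,18],[47,0]]
[[0,6],[5,0],[9,18],[12,0],[18,6],[21,0],[32,18],[33,0],[46,18],[47,0]]
[[0,6],[5,0],[9,18],[12,13],[13,0],[18,6],[21,0],[32,18],[33,0],[46,18],[47,0]]
[[0,6],[5,0],[9,18],[12,13],[13,0],[18,6],[21,0],[32,18],[33,15],[46,18],[47,0]]
[[0,6],[5,0],[9,18],[12,13],[13,0],[15,9],[30,0],[32,18],[33,15],[46,18],[47,0]]
[[0,6],[5,0],[9,18],[12,13],[13,0],[15,9],[30,5],[32,18],[33,15],[46,18],[47,0]]
[[0,6],[5,0],[9,18],[12,13],[13,0],[15,9],[30,5],[32,18],[33,15],[46,18],[47,0]]
[[0,6],[5,0],[9,18],[12,13],[13,0],[15,9],[21,12],[29,9],[30,5],[32,18],[33,15],[46,18],[47,0]]
[[0,6],[5,0],[9,18],[12,13],[13,0],[15,9],[21,12],[29,9],[30,5],[32,18],[33,15],[46,18],[47,0]]
[[0,6],[5,0],[9,18],[12,13],[13,0],[15,9],[21,12],[29,9],[30,5],[32,18],[33,15],[39,18],[43,15],[46,18],[47,0]]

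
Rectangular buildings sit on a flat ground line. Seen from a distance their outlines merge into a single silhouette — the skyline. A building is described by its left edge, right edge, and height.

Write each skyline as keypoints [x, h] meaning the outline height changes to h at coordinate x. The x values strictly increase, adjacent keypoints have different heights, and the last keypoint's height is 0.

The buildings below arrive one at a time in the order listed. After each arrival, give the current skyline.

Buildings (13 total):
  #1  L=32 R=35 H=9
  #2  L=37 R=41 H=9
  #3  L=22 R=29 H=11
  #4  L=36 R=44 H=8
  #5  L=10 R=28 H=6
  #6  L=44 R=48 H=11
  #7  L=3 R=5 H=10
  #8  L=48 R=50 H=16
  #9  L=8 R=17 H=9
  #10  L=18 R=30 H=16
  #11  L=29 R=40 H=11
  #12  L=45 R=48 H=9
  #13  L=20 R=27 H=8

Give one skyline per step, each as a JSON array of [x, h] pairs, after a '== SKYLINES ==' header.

== SKYLINES ==
[[32,9],[35,0]]
[[32,9],[35,0],[37,9],[41,0]]
[[22,11],[29,0],[32,9],[35,0],[37,9],[41,0]]
[[22,11],[29,0],[32,9],[35,0],[36,8],[37,9],[41,8],[44,0]]
[[10,6],[22,11],[29,0],[32,9],[35,0],[36,8],[37,9],[41,8],[44,0]]
[[10,6],[22,11],[29,0],[32,9],[35,0],[36,8],[37,9],[41,8],[44,11],[48,0]]
[[3,10],[5,0],[10,6],[22,11],[29,0],[32,9],[35,0],[36,8],[37,9],[41,8],[44,11],[48,0]]
[[3,10],[5,0],[10,6],[22,11],[29,0],[32,9],[35,0],[36,8],[37,9],[41,8],[44,11],[48,16],[50,0]]
[[3,10],[5,0],[8,9],[17,6],[22,11],[29,0],[32,9],[35,0],[36,8],[37,9],[41,8],[44,11],[48,16],[50,0]]
[[3,10],[5,0],[8,9],[17,6],[18,16],[30,0],[32,9],[35,0],[36,8],[37,9],[41,8],[44,11],[48,16],[50,0]]
[[3,10],[5,0],[8,9],[17,6],[18,16],[30,11],[40,9],[41,8],[44,11],[48,16],[50,0]]
[[3,10],[5,0],[8,9],[17,6],[18,16],[30,11],[40,9],[41,8],[44,11],[48,16],[50,0]]
[[3,10],[5,0],[8,9],[17,6],[18,16],[30,11],[40,9],[41,8],[44,11],[48,16],[50,0]]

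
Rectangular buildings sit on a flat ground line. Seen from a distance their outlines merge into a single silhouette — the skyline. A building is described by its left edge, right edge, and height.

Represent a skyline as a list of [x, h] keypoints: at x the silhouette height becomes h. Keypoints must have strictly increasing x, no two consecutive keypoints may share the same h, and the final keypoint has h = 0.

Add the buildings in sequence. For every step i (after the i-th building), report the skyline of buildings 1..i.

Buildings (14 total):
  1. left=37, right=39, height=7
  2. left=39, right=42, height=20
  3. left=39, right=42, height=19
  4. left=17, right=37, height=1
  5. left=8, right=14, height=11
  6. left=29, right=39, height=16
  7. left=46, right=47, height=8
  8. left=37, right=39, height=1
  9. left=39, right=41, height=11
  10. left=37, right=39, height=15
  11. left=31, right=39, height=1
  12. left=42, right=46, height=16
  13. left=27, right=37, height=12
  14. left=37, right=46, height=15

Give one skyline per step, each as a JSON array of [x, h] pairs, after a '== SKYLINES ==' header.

== SKYLINES ==
[[37,7],[39,0]]
[[37,7],[39,20],[42,0]]
[[37,7],[39,20],[42,0]]
[[17,1],[37,7],[39,20],[42,0]]
[[8,11],[14,0],[17,1],[37,7],[39,20],[42,0]]
[[8,11],[14,0],[17,1],[29,16],[39,20],[42,0]]
[[8,11],[14,0],[17,1],[29,16],[39,20],[42,0],[46,8],[47,0]]
[[8,11],[14,0],[17,1],[29,16],[39,20],[42,0],[46,8],[47,0]]
[[8,11],[14,0],[17,1],[29,16],[39,20],[42,0],[46,8],[47,0]]
[[8,11],[14,0],[17,1],[29,16],[39,20],[42,0],[46,8],[47,0]]
[[8,11],[14,0],[17,1],[29,16],[39,20],[42,0],[46,8],[47,0]]
[[8,11],[14,0],[17,1],[29,16],[39,20],[42,16],[46,8],[47,0]]
[[8,11],[14,0],[17,1],[27,12],[29,16],[39,20],[42,16],[46,8],[47,0]]
[[8,11],[14,0],[17,1],[27,12],[29,16],[39,20],[42,16],[46,8],[47,0]]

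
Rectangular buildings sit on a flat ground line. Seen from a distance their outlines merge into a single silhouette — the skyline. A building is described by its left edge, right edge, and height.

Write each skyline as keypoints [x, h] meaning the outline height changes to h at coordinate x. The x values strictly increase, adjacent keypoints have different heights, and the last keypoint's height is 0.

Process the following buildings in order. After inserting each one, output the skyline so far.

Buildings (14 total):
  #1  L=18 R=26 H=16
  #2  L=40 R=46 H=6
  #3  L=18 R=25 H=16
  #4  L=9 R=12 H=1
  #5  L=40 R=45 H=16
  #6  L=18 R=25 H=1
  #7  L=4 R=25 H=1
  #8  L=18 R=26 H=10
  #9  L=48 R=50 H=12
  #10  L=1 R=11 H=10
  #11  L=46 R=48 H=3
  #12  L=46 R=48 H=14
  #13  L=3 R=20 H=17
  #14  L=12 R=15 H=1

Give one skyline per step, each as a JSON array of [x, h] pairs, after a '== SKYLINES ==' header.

== SKYLINES ==
[[18,16],[26,0]]
[[18,16],[26,0],[40,6],[46,0]]
[[18,16],[26,0],[40,6],[46,0]]
[[9,1],[12,0],[18,16],[26,0],[40,6],[46,0]]
[[9,1],[12,0],[18,16],[26,0],[40,16],[45,6],[46,0]]
[[9,1],[12,0],[18,16],[26,0],[40,16],[45,6],[46,0]]
[[4,1],[18,16],[26,0],[40,16],[45,6],[46,0]]
[[4,1],[18,16],[26,0],[40,16],[45,6],[46,0]]
[[4,1],[18,16],[26,0],[40,16],[45,6],[46,0],[48,12],[50,0]]
[[1,10],[11,1],[18,16],[26,0],[40,16],[45,6],[46,0],[48,12],[50,0]]
[[1,10],[11,1],[18,16],[26,0],[40,16],[45,6],[46,3],[48,12],[50,0]]
[[1,10],[11,1],[18,16],[26,0],[40,16],[45,6],[46,14],[48,12],[50,0]]
[[1,10],[3,17],[20,16],[26,0],[40,16],[45,6],[46,14],[48,12],[50,0]]
[[1,10],[3,17],[20,16],[26,0],[40,16],[45,6],[46,14],[48,12],[50,0]]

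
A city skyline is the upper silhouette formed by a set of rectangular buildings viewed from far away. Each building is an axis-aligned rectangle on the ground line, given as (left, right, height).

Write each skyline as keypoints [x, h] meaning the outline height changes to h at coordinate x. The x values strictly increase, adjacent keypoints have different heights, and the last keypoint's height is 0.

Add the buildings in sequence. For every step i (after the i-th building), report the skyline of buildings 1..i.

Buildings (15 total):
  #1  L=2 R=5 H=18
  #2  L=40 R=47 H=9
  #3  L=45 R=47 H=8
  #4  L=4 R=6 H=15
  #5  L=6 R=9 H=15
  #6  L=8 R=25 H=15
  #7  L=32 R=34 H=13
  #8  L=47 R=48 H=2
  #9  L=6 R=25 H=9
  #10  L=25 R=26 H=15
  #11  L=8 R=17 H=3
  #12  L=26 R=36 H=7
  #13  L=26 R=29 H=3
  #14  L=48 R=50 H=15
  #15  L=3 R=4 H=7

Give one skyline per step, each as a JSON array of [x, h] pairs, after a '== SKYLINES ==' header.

== SKYLINES ==
[[2,18],[5,0]]
[[2,18],[5,0],[40,9],[47,0]]
[[2,18],[5,0],[40,9],[47,0]]
[[2,18],[5,15],[6,0],[40,9],[47,0]]
[[2,18],[5,15],[9,0],[40,9],[47,0]]
[[2,18],[5,15],[25,0],[40,9],[47,0]]
[[2,18],[5,15],[25,0],[32,13],[34,0],[40,9],[47,0]]
[[2,18],[5,15],[25,0],[32,13],[34,0],[40,9],[47,2],[48,0]]
[[2,18],[5,15],[25,0],[32,13],[34,0],[40,9],[47,2],[48,0]]
[[2,18],[5,15],[26,0],[32,13],[34,0],[40,9],[47,2],[48,0]]
[[2,18],[5,15],[26,0],[32,13],[34,0],[40,9],[47,2],[48,0]]
[[2,18],[5,15],[26,7],[32,13],[34,7],[36,0],[40,9],[47,2],[48,0]]
[[2,18],[5,15],[26,7],[32,13],[34,7],[36,0],[40,9],[47,2],[48,0]]
[[2,18],[5,15],[26,7],[32,13],[34,7],[36,0],[40,9],[47,2],[48,15],[50,0]]
[[2,18],[5,15],[26,7],[32,13],[34,7],[36,0],[40,9],[47,2],[48,15],[50,0]]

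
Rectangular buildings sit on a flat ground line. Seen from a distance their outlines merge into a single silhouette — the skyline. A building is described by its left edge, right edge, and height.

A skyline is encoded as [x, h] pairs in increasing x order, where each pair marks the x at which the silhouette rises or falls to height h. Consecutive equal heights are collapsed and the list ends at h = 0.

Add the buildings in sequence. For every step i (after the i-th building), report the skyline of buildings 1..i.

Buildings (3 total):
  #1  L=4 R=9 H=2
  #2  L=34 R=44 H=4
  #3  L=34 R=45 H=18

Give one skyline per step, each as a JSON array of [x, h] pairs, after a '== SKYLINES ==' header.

== SKYLINES ==
[[4,2],[9,0]]
[[4,2],[9,0],[34,4],[44,0]]
[[4,2],[9,0],[34,18],[45,0]]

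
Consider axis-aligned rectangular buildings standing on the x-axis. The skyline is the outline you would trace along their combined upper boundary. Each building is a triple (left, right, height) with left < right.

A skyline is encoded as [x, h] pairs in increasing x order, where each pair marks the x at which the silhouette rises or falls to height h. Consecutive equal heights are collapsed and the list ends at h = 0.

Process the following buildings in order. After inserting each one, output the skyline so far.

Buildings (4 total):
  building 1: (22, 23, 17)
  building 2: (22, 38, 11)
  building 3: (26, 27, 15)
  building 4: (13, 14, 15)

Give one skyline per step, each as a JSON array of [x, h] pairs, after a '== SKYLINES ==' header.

== SKYLINES ==
[[22,17],[23,0]]
[[22,17],[23,11],[38,0]]
[[22,17],[23,11],[26,15],[27,11],[38,0]]
[[13,15],[14,0],[22,17],[23,11],[26,15],[27,11],[38,0]]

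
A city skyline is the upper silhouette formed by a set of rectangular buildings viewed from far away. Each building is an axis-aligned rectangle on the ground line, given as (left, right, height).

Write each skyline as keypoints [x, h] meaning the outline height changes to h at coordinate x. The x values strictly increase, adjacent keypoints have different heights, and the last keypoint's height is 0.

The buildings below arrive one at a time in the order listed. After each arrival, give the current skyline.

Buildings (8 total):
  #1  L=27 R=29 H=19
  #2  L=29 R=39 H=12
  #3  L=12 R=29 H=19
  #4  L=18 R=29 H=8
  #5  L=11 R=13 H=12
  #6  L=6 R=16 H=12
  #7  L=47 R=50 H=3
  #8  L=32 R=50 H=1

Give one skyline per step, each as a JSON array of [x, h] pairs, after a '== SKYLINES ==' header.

== SKYLINES ==
[[27,19],[29,0]]
[[27,19],[29,12],[39,0]]
[[12,19],[29,12],[39,0]]
[[12,19],[29,12],[39,0]]
[[11,12],[12,19],[29,12],[39,0]]
[[6,12],[12,19],[29,12],[39,0]]
[[6,12],[12,19],[29,12],[39,0],[47,3],[50,0]]
[[6,12],[12,19],[29,12],[39,1],[47,3],[50,0]]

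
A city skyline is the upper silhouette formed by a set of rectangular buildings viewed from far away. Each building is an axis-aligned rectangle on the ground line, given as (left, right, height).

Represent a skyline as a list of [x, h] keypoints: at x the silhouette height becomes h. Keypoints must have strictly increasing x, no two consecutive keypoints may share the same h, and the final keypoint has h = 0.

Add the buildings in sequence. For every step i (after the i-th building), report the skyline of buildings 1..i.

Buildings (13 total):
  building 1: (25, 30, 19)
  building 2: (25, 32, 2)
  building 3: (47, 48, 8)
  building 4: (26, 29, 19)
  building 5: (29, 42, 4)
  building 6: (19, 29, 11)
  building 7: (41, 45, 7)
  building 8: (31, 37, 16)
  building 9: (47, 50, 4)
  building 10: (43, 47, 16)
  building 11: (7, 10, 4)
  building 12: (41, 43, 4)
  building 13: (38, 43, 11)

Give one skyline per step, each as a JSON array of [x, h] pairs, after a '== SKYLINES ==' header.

== SKYLINES ==
[[25,19],[30,0]]
[[25,19],[30,2],[32,0]]
[[25,19],[30,2],[32,0],[47,8],[48,0]]
[[25,19],[30,2],[32,0],[47,8],[48,0]]
[[25,19],[30,4],[42,0],[47,8],[48,0]]
[[19,11],[25,19],[30,4],[42,0],[47,8],[48,0]]
[[19,11],[25,19],[30,4],[41,7],[45,0],[47,8],[48,0]]
[[19,11],[25,19],[30,4],[31,16],[37,4],[41,7],[45,0],[47,8],[48,0]]
[[19,11],[25,19],[30,4],[31,16],[37,4],[41,7],[45,0],[47,8],[48,4],[50,0]]
[[19,11],[25,19],[30,4],[31,16],[37,4],[41,7],[43,16],[47,8],[48,4],[50,0]]
[[7,4],[10,0],[19,11],[25,19],[30,4],[31,16],[37,4],[41,7],[43,16],[47,8],[48,4],[50,0]]
[[7,4],[10,0],[19,11],[25,19],[30,4],[31,16],[37,4],[41,7],[43,16],[47,8],[48,4],[50,0]]
[[7,4],[10,0],[19,11],[25,19],[30,4],[31,16],[37,4],[38,11],[43,16],[47,8],[48,4],[50,0]]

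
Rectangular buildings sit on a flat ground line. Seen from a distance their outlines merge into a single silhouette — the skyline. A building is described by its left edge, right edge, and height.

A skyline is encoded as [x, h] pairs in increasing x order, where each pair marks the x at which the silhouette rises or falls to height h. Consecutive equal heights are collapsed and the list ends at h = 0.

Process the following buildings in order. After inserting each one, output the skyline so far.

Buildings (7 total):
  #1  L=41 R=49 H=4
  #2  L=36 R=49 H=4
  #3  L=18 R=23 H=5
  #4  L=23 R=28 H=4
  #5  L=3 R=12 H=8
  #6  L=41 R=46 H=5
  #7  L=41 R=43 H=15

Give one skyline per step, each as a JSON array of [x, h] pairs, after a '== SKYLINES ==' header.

== SKYLINES ==
[[41,4],[49,0]]
[[36,4],[49,0]]
[[18,5],[23,0],[36,4],[49,0]]
[[18,5],[23,4],[28,0],[36,4],[49,0]]
[[3,8],[12,0],[18,5],[23,4],[28,0],[36,4],[49,0]]
[[3,8],[12,0],[18,5],[23,4],[28,0],[36,4],[41,5],[46,4],[49,0]]
[[3,8],[12,0],[18,5],[23,4],[28,0],[36,4],[41,15],[43,5],[46,4],[49,0]]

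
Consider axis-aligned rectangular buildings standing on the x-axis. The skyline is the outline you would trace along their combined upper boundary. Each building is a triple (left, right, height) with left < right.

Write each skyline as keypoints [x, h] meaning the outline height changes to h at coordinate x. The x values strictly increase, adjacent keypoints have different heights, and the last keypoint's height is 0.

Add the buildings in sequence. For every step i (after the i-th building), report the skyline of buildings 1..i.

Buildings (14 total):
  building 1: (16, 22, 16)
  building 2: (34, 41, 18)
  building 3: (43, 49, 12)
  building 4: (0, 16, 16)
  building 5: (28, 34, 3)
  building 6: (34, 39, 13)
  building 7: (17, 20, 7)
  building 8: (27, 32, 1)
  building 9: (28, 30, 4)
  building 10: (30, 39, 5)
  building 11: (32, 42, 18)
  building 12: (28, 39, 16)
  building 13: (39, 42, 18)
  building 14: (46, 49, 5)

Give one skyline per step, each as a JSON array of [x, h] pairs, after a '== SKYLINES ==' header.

== SKYLINES ==
[[16,16],[22,0]]
[[16,16],[22,0],[34,18],[41,0]]
[[16,16],[22,0],[34,18],[41,0],[43,12],[49,0]]
[[0,16],[22,0],[34,18],[41,0],[43,12],[49,0]]
[[0,16],[22,0],[28,3],[34,18],[41,0],[43,12],[49,0]]
[[0,16],[22,0],[28,3],[34,18],[41,0],[43,12],[49,0]]
[[0,16],[22,0],[28,3],[34,18],[41,0],[43,12],[49,0]]
[[0,16],[22,0],[27,1],[28,3],[34,18],[41,0],[43,12],[49,0]]
[[0,16],[22,0],[27,1],[28,4],[30,3],[34,18],[41,0],[43,12],[49,0]]
[[0,16],[22,0],[27,1],[28,4],[30,5],[34,18],[41,0],[43,12],[49,0]]
[[0,16],[22,0],[27,1],[28,4],[30,5],[32,18],[42,0],[43,12],[49,0]]
[[0,16],[22,0],[27,1],[28,16],[32,18],[42,0],[43,12],[49,0]]
[[0,16],[22,0],[27,1],[28,16],[32,18],[42,0],[43,12],[49,0]]
[[0,16],[22,0],[27,1],[28,16],[32,18],[42,0],[43,12],[49,0]]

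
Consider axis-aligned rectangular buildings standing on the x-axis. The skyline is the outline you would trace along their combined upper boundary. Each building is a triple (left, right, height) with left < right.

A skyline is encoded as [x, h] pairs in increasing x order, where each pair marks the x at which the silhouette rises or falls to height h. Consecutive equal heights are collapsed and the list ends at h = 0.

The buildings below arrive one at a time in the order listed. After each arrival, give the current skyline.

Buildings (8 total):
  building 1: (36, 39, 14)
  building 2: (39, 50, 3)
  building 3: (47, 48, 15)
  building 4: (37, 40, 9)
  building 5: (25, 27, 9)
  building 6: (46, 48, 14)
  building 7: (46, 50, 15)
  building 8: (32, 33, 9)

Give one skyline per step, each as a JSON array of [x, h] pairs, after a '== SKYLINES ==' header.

== SKYLINES ==
[[36,14],[39,0]]
[[36,14],[39,3],[50,0]]
[[36,14],[39,3],[47,15],[48,3],[50,0]]
[[36,14],[39,9],[40,3],[47,15],[48,3],[50,0]]
[[25,9],[27,0],[36,14],[39,9],[40,3],[47,15],[48,3],[50,0]]
[[25,9],[27,0],[36,14],[39,9],[40,3],[46,14],[47,15],[48,3],[50,0]]
[[25,9],[27,0],[36,14],[39,9],[40,3],[46,15],[50,0]]
[[25,9],[27,0],[32,9],[33,0],[36,14],[39,9],[40,3],[46,15],[50,0]]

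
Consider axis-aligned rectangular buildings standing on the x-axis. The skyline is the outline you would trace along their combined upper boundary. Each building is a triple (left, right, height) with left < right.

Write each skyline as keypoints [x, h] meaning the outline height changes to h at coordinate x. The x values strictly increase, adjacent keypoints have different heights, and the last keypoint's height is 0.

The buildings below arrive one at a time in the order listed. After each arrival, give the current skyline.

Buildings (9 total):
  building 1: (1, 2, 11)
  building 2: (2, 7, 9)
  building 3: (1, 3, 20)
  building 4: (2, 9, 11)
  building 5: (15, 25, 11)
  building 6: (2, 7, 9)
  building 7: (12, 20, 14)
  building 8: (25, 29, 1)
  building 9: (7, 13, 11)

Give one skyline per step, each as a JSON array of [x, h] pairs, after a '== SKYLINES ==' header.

== SKYLINES ==
[[1,11],[2,0]]
[[1,11],[2,9],[7,0]]
[[1,20],[3,9],[7,0]]
[[1,20],[3,11],[9,0]]
[[1,20],[3,11],[9,0],[15,11],[25,0]]
[[1,20],[3,11],[9,0],[15,11],[25,0]]
[[1,20],[3,11],[9,0],[12,14],[20,11],[25,0]]
[[1,20],[3,11],[9,0],[12,14],[20,11],[25,1],[29,0]]
[[1,20],[3,11],[12,14],[20,11],[25,1],[29,0]]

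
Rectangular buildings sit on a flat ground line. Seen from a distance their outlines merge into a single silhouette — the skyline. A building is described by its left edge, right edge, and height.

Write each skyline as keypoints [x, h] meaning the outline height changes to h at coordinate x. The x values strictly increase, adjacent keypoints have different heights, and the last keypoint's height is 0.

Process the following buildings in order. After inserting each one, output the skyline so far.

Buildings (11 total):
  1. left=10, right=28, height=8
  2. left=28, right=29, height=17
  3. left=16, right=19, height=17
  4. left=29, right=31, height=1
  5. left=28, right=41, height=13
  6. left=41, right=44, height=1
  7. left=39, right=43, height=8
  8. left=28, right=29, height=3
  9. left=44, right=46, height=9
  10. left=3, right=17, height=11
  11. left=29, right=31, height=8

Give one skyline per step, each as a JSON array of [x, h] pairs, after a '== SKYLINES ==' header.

== SKYLINES ==
[[10,8],[28,0]]
[[10,8],[28,17],[29,0]]
[[10,8],[16,17],[19,8],[28,17],[29,0]]
[[10,8],[16,17],[19,8],[28,17],[29,1],[31,0]]
[[10,8],[16,17],[19,8],[28,17],[29,13],[41,0]]
[[10,8],[16,17],[19,8],[28,17],[29,13],[41,1],[44,0]]
[[10,8],[16,17],[19,8],[28,17],[29,13],[41,8],[43,1],[44,0]]
[[10,8],[16,17],[19,8],[28,17],[29,13],[41,8],[43,1],[44,0]]
[[10,8],[16,17],[19,8],[28,17],[29,13],[41,8],[43,1],[44,9],[46,0]]
[[3,11],[16,17],[19,8],[28,17],[29,13],[41,8],[43,1],[44,9],[46,0]]
[[3,11],[16,17],[19,8],[28,17],[29,13],[41,8],[43,1],[44,9],[46,0]]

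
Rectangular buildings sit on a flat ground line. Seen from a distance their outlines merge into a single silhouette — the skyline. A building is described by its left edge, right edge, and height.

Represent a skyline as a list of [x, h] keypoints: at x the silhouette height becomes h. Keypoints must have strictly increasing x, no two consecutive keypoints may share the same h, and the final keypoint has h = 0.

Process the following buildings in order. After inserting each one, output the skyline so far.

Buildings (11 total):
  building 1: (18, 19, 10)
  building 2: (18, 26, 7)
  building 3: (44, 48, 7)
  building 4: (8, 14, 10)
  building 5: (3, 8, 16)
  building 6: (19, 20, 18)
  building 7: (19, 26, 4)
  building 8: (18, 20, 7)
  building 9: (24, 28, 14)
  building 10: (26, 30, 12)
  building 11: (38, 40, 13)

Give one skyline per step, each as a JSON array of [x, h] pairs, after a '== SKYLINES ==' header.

== SKYLINES ==
[[18,10],[19,0]]
[[18,10],[19,7],[26,0]]
[[18,10],[19,7],[26,0],[44,7],[48,0]]
[[8,10],[14,0],[18,10],[19,7],[26,0],[44,7],[48,0]]
[[3,16],[8,10],[14,0],[18,10],[19,7],[26,0],[44,7],[48,0]]
[[3,16],[8,10],[14,0],[18,10],[19,18],[20,7],[26,0],[44,7],[48,0]]
[[3,16],[8,10],[14,0],[18,10],[19,18],[20,7],[26,0],[44,7],[48,0]]
[[3,16],[8,10],[14,0],[18,10],[19,18],[20,7],[26,0],[44,7],[48,0]]
[[3,16],[8,10],[14,0],[18,10],[19,18],[20,7],[24,14],[28,0],[44,7],[48,0]]
[[3,16],[8,10],[14,0],[18,10],[19,18],[20,7],[24,14],[28,12],[30,0],[44,7],[48,0]]
[[3,16],[8,10],[14,0],[18,10],[19,18],[20,7],[24,14],[28,12],[30,0],[38,13],[40,0],[44,7],[48,0]]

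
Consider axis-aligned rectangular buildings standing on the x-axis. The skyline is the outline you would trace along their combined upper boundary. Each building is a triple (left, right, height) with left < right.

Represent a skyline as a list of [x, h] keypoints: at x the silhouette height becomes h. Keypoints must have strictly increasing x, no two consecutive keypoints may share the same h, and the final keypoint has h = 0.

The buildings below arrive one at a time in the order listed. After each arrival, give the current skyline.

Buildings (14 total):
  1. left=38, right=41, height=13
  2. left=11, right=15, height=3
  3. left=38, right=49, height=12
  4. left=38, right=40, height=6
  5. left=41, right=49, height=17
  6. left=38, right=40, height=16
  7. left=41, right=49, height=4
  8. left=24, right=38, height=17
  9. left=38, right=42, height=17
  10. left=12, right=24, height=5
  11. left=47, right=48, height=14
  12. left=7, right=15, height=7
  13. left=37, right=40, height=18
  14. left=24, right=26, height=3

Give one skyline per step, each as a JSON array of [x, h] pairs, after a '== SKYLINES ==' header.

== SKYLINES ==
[[38,13],[41,0]]
[[11,3],[15,0],[38,13],[41,0]]
[[11,3],[15,0],[38,13],[41,12],[49,0]]
[[11,3],[15,0],[38,13],[41,12],[49,0]]
[[11,3],[15,0],[38,13],[41,17],[49,0]]
[[11,3],[15,0],[38,16],[40,13],[41,17],[49,0]]
[[11,3],[15,0],[38,16],[40,13],[41,17],[49,0]]
[[11,3],[15,0],[24,17],[38,16],[40,13],[41,17],[49,0]]
[[11,3],[15,0],[24,17],[49,0]]
[[11,3],[12,5],[24,17],[49,0]]
[[11,3],[12,5],[24,17],[49,0]]
[[7,7],[15,5],[24,17],[49,0]]
[[7,7],[15,5],[24,17],[37,18],[40,17],[49,0]]
[[7,7],[15,5],[24,17],[37,18],[40,17],[49,0]]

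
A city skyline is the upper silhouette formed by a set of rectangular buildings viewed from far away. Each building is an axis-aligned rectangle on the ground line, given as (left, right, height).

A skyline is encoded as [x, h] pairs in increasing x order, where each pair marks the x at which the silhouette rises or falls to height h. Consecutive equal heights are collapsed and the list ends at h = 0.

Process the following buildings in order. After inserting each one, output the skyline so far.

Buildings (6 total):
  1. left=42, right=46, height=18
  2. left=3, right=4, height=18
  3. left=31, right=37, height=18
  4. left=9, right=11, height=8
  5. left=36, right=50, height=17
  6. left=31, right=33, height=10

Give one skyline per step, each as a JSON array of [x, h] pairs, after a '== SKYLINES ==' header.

== SKYLINES ==
[[42,18],[46,0]]
[[3,18],[4,0],[42,18],[46,0]]
[[3,18],[4,0],[31,18],[37,0],[42,18],[46,0]]
[[3,18],[4,0],[9,8],[11,0],[31,18],[37,0],[42,18],[46,0]]
[[3,18],[4,0],[9,8],[11,0],[31,18],[37,17],[42,18],[46,17],[50,0]]
[[3,18],[4,0],[9,8],[11,0],[31,18],[37,17],[42,18],[46,17],[50,0]]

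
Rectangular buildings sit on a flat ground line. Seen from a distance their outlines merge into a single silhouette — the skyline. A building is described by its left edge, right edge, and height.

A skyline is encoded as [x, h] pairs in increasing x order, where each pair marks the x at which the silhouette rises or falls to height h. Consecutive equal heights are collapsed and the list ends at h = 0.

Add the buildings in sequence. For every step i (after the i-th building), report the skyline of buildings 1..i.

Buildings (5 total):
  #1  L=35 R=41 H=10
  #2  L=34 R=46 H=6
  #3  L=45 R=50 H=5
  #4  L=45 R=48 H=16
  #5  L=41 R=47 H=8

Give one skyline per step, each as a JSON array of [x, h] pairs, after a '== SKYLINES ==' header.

== SKYLINES ==
[[35,10],[41,0]]
[[34,6],[35,10],[41,6],[46,0]]
[[34,6],[35,10],[41,6],[46,5],[50,0]]
[[34,6],[35,10],[41,6],[45,16],[48,5],[50,0]]
[[34,6],[35,10],[41,8],[45,16],[48,5],[50,0]]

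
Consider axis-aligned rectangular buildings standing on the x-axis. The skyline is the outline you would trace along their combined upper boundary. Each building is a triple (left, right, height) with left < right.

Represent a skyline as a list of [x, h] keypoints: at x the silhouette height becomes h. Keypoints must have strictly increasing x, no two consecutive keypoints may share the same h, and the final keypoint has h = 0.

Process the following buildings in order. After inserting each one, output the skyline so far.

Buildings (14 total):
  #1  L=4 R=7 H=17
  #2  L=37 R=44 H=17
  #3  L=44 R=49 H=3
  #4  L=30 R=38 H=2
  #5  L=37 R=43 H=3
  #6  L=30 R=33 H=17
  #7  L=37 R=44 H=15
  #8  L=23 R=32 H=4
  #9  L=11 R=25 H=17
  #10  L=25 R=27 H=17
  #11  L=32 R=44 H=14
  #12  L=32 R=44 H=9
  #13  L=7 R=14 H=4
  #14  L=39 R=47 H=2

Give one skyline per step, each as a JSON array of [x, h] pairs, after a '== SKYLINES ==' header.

== SKYLINES ==
[[4,17],[7,0]]
[[4,17],[7,0],[37,17],[44,0]]
[[4,17],[7,0],[37,17],[44,3],[49,0]]
[[4,17],[7,0],[30,2],[37,17],[44,3],[49,0]]
[[4,17],[7,0],[30,2],[37,17],[44,3],[49,0]]
[[4,17],[7,0],[30,17],[33,2],[37,17],[44,3],[49,0]]
[[4,17],[7,0],[30,17],[33,2],[37,17],[44,3],[49,0]]
[[4,17],[7,0],[23,4],[30,17],[33,2],[37,17],[44,3],[49,0]]
[[4,17],[7,0],[11,17],[25,4],[30,17],[33,2],[37,17],[44,3],[49,0]]
[[4,17],[7,0],[11,17],[27,4],[30,17],[33,2],[37,17],[44,3],[49,0]]
[[4,17],[7,0],[11,17],[27,4],[30,17],[33,14],[37,17],[44,3],[49,0]]
[[4,17],[7,0],[11,17],[27,4],[30,17],[33,14],[37,17],[44,3],[49,0]]
[[4,17],[7,4],[11,17],[27,4],[30,17],[33,14],[37,17],[44,3],[49,0]]
[[4,17],[7,4],[11,17],[27,4],[30,17],[33,14],[37,17],[44,3],[49,0]]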